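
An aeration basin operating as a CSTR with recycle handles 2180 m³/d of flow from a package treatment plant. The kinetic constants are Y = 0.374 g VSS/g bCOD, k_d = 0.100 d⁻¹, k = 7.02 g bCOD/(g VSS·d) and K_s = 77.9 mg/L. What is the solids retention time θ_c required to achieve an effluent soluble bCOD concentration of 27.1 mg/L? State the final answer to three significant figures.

From 1/θ_c = Y·k·S/(K_s + S) − k_d: Y·k·S/(K_s+S) = 0.374 × 7.02 × 27.1 / (77.9 + 27.1) = 0.6776 d⁻¹.
1/θ_c = 0.6776 − 0.100 = 0.5776 d⁻¹, so θ_c = 1.731 d.

θ_c ≈ 1.73 d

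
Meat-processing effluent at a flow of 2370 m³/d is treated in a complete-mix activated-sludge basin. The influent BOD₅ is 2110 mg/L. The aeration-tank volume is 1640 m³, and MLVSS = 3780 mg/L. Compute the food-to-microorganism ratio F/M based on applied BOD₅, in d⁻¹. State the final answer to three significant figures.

F/M = applied load / biomass = Q·S₀/(V·X) = 2370 × 2110 / (1640 × 3780) = 0.8067 d⁻¹.

F/M ≈ 0.807 d⁻¹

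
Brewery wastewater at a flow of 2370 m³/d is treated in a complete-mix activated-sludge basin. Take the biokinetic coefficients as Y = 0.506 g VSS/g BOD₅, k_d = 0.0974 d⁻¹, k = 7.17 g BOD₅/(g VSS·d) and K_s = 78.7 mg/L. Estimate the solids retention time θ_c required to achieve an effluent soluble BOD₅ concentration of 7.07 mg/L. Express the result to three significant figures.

θ_c ≈ 4.96 d

At the target effluent, Y k S/(K_s+S) = 0.506×7.17×7.07/85.77 = 0.2991 d⁻¹.
Then 1/θ_c = μ − k_d = 0.2991 − 0.0974 = 0.2017 d⁻¹, giving θ_c = 4.959 d.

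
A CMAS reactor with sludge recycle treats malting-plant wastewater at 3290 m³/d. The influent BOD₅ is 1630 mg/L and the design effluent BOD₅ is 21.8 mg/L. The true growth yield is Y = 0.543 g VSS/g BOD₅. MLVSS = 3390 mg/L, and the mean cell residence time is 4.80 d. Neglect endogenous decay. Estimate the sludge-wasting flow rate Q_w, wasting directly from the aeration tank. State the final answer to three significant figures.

Q_w ≈ 847 m³/d

With k_d = 0 the design equation reduces to V = Y Q (S₀−S) θ_c / X = 0.543 × 3290 × (1630 − 21.8) × 4.80 / 3390 = 4068 m³.
Wasting from the aeration tank: Q_w = V / θ_c = 4068 / 4.80 = 847.5 m³/d.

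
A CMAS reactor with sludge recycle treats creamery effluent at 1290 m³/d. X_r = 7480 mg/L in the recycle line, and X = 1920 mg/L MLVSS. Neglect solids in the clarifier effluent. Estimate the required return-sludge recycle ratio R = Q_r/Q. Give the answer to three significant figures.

Mass balance around the secondary clarifier (neglecting effluent solids): R = X / (X_r − X) = 1920 / (7480 − 1920) = 0.3453.

R ≈ 0.345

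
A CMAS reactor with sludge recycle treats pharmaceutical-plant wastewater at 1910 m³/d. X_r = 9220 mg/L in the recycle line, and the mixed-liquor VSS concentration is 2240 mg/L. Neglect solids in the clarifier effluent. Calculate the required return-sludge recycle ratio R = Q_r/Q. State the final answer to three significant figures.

R = Q_r/Q = X/(X_r − X) = 2240 / (9220 − 2240) = 0.3209.

R ≈ 0.321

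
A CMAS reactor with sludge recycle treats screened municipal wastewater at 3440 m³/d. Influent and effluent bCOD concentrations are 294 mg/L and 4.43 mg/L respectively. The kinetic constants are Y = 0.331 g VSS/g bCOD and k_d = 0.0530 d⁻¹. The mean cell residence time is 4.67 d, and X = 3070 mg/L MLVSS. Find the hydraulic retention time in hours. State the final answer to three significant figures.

τ ≈ 2.80 h

Rearranging the biomass balance for a CMAS with decay, V = Y·Q·ΔS·θ_c / [X·(1+k_d θ_c)] = 0.331 × 3440 × (294 − 4.43) × 4.67 / [3070 × (1 + 0.0530 × 4.67)] = 1.54×10^6 / 3830 = 402.0 m³.
Hydraulic retention time τ = V/Q = 402.0 / 3440 = 0.1169 d = 2.805 h.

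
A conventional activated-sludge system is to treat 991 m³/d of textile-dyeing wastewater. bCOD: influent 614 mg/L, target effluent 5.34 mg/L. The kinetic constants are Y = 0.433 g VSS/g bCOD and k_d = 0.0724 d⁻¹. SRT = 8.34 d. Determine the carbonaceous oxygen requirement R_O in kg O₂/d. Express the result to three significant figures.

R_O ≈ 372 kg O₂/d

Correct the yield for decay: Y_obs = Y/(1 + k_d θ_c) = 0.433 / (1 + 0.0724 × 8.34) = 0.433 / 1.604 = 0.2700.
Mass of bCOD removed per day: Q(S₀ − S) = 991 × 608.7 g/m³ = 603.2 kg/d.
Biomass synthesised: P_X = Y_obs × 603.2 = 162.8 kg VSS/d.
Carbonaceous O₂ demand = substrate oxidised − cell-mass equivalent = 603.2 − 1.42 × 162.8 = 371.9 kg O₂/d.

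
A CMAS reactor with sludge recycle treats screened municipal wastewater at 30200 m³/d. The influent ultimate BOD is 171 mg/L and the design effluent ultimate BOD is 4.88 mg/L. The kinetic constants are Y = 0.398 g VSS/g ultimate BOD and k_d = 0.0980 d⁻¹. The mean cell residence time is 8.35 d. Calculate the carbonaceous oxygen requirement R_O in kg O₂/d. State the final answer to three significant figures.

R_O ≈ 3460 kg O₂/d

Correct the yield for decay: Y_obs = Y/(1 + k_d θ_c) = 0.398 / (1 + 0.0980 × 8.35) = 0.398 / 1.818 = 0.2189.
Substrate removed = Q·(S₀ − S) = 30200 m³/d × (171 − 4.88) g/m³ = 5.02×10^6 g/d = 5017 kg/d.
P_X = Y_obs·Q·(S₀ − S) = 0.2189 × 5017 = 1098 kg VSS/d.
Carbonaceous O₂ demand = substrate oxidised − cell-mass equivalent = 5017 − 1.42 × 1098 = 3458 kg O₂/d.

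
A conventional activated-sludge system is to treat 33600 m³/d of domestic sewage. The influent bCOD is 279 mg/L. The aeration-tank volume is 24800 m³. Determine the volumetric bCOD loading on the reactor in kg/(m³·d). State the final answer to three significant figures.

L_v ≈ 0.378 kg bCOD/(m³·d)

Volumetric loading L_v = Q·S₀ / V = 33600 × 279 g/m³ / 24800 m³ = 378.0 g/(m³·d) = 0.3780 kg bCOD/(m³·d).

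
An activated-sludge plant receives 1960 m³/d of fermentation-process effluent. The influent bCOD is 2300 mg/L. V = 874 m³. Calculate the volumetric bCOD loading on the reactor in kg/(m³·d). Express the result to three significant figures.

Volumetric loading L_v = Q·S₀ / V = 1960 × 2300 g/m³ / 874.0 m³ = 5158 g/(m³·d) = 5.158 kg bCOD/(m³·d).

L_v ≈ 5.16 kg bCOD/(m³·d)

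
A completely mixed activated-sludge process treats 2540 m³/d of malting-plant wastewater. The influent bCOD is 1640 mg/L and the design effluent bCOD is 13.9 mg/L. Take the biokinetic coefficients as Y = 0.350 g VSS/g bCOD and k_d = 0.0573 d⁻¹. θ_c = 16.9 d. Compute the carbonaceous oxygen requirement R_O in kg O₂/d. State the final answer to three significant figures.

R_O ≈ 3090 kg O₂/d

Y_obs = Y / (1 + k_d θ_c) = 0.350 / (1 + 0.0573 × 16.9) = 0.350 / 1.968 = 0.1778.
Q·(S₀ − S) = 2540 × (1640 − 13.9) × 10⁻³ = 4130 kg/d removed.
Net sludge production P_X = 0.1778 × 4130 = 734.4 kg VSS/d.
R_O = Q·ΔS − 1.42 P_X = 4130 − 1043 = 3087 kg O₂/d.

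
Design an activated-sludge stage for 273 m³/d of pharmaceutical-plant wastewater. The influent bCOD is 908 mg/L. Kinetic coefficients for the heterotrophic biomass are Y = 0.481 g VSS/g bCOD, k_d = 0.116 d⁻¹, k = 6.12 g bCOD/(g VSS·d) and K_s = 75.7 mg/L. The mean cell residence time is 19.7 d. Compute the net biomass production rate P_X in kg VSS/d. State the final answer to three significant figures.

From the Monod/SRT balance for a CMAS, S = K_s·(1+k_d θ_c)/[θ_c·(Y k − k_d) − 1] = 75.7 × (1 + 0.116 × 19.7) / [19.7 × (0.481 × 6.12 − 0.116) − 1] = 248.7 / 54.71 = 4.546 mg/L.
The observed yield is Y_obs = Y/(1 + k_d·θ_c) = 0.481 / (1 + 0.116 × 19.7) = 0.481 / 3.285 = 0.1464 g VSS per g bCOD removed.
ΔS = 908 − 4.55 = 903.5 mg/L, so the substrate removal rate is 273 × 903.5/1000 = 246.6 kg bCOD/d.
So the net sludge growth is P_X = 0.1464 × 246.6 = 36.11 kg VSS/d.

P_X ≈ 36.1 kg VSS/d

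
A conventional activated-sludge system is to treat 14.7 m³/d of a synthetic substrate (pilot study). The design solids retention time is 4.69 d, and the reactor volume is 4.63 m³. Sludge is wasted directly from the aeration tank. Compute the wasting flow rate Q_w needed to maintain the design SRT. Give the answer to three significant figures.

Q_w ≈ 0.987 m³/d

With mixed-liquor wasting, θ_c = V/Q_w, so Q_w = V/θ_c = 4.630/4.69 = 0.9872 m³/d.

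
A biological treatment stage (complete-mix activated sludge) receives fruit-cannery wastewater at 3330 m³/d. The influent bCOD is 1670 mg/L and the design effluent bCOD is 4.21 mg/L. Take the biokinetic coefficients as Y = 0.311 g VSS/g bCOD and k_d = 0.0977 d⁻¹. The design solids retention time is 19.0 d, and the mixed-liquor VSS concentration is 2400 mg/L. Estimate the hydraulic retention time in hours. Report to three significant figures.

τ ≈ 34.5 h

From the SRT design equation V = Y Q (S₀−S) θ_c / [X (1 + k_d θ_c)] = 0.311 × 3330 × (1670 − 4.21) × 19.0 / [2400 × (1 + 0.0977 × 19.0)] = 3.28×10^7 / 6855 = 4781 m³.
HRT = V/Q = 4781 m³ / 3330 m³·d⁻¹ = 1.436 d × 24 = 34.46 h.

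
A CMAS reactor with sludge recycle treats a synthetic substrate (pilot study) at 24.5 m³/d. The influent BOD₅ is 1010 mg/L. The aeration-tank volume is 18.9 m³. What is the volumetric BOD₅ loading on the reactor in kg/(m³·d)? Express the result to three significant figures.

L_v ≈ 1.31 kg BOD₅/(m³·d)

L_v = Q S₀ / V = 24.5 × 1010 × 10⁻³ / 18.90 = 1.309 kg/(m³·d).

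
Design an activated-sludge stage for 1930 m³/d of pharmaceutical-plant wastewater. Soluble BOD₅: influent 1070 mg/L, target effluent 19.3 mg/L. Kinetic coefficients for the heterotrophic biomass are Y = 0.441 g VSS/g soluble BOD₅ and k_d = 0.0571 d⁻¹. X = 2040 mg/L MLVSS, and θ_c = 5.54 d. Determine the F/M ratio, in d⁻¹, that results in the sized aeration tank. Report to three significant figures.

Rearranging the biomass balance for a CMAS with decay, V = Y·Q·ΔS·θ_c / [X·(1+k_d θ_c)] = 0.441 × 1930 × (1070 − 19.3) × 5.54 / [2040 × (1 + 0.0571 × 5.54)] = 4.95×10^6 / 2685 = 1845 m³.
Food-to-microorganism ratio F/M = Q S₀ / (V X) = 1930 × 1070 / (1845 × 2040) = 0.5487 d⁻¹.

F/M ≈ 0.549 d⁻¹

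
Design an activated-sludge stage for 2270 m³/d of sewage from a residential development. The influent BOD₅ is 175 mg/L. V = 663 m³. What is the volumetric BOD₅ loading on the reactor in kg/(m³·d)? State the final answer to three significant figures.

L_v ≈ 0.599 kg BOD₅/(m³·d)

Applied BOD₅ load per unit volume = Q·S₀/V = (2270 × 175/1000)/663.0 = 0.5992 kg BOD₅·m⁻³·d⁻¹.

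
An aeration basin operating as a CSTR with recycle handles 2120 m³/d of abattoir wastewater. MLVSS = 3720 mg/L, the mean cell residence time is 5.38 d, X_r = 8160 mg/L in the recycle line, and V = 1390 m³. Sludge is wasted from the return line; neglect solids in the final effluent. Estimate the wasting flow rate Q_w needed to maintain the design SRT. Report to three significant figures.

Q_w ≈ 118 m³/d

θ_c = V·X/(Q_w·X_r) when wasting from the recycle, so Q_w = V·X/(θ_c·X_r) = 1390 × 3720 / (5.38 × 8160) = 117.8 m³/d.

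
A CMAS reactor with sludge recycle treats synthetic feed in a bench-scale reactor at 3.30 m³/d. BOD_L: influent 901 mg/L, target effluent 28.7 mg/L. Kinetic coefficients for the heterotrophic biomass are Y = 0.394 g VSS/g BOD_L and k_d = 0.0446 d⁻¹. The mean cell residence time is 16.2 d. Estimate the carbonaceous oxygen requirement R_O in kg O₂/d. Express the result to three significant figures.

R_O ≈ 1.94 kg O₂/d

Observed yield with endogenous decay: Y_obs = Y / (1 + k_d·θ_c) = 0.394 / (1 + 0.0446 × 16.2) = 0.394 / 1.723 = 0.2287 g VSS/g BOD_L.
Mass of BOD_L removed per day: Q(S₀ − S) = 3.30 × 872.3 g/m³ = 2.879 kg/d.
Net sludge production P_X = 0.2287 × 2.879 = 0.6584 kg VSS/d.
R_O = Q·(S₀ − S) − 1.42·P_X = 2.879 − 1.42 × 0.6584 = 1.944 kg O₂/d.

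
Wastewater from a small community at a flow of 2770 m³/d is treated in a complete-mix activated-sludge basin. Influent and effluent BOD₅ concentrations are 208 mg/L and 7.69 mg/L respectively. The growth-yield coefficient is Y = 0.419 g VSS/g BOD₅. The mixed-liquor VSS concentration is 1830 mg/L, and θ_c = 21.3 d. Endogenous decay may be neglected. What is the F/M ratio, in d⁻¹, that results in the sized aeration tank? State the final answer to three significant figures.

With k_d = 0 the design equation reduces to V = Y Q (S₀−S) θ_c / X = 0.419 × 2770 × (208 − 7.69) × 21.3 / 1830 = 2706 m³.
Food-to-microorganism ratio F/M = Q S₀ / (V X) = 2770 × 208 / (2706 × 1830) = 0.1164 d⁻¹.

F/M ≈ 0.116 d⁻¹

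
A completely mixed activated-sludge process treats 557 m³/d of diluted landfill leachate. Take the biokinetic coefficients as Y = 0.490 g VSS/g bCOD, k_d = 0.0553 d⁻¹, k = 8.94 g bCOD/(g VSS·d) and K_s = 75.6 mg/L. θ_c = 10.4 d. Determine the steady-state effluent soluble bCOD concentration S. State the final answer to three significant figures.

S ≈ 2.71 mg/L

For a completely mixed reactor with recycle the Lawrence–McCarty relation gives S = K_s·(1 + k_d·θ_c) / [θ_c·(Y·k − k_d) − 1] = 75.6 × (1 + 0.0553 × 10.4) / [10.4 × (0.490 × 8.94 − 0.0553) − 1] = 119.1 / 43.98 = 2.707 mg/L.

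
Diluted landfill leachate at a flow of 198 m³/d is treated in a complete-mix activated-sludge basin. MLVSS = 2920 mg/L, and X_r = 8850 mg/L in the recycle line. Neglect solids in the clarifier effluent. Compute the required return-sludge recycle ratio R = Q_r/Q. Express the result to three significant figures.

Mass balance around the secondary clarifier (neglecting effluent solids): R = X / (X_r − X) = 2920 / (8850 − 2920) = 0.4924.

R ≈ 0.492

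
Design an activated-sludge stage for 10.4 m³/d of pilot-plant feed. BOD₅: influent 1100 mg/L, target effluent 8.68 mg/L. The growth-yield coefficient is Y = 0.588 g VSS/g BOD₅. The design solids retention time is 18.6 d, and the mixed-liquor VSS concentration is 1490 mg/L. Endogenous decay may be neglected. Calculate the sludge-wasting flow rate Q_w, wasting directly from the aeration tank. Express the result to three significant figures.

With k_d = 0 the design equation reduces to V = Y Q (S₀−S) θ_c / X = 0.588 × 10.4 × (1100 − 8.68) × 18.6 / 1490 = 83.31 m³.
With mixed-liquor wasting, θ_c = V/Q_w, so Q_w = V/θ_c = 83.31/18.6 = 4.479 m³/d.

Q_w ≈ 4.48 m³/d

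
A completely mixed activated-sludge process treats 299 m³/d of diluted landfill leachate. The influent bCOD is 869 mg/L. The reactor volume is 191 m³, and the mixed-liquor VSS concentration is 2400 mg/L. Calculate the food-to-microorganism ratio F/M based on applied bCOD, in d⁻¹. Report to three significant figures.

F/M = applied load / biomass = Q·S₀/(V·X) = 299 × 869 / (191.0 × 2400) = 0.5668 d⁻¹.

F/M ≈ 0.567 d⁻¹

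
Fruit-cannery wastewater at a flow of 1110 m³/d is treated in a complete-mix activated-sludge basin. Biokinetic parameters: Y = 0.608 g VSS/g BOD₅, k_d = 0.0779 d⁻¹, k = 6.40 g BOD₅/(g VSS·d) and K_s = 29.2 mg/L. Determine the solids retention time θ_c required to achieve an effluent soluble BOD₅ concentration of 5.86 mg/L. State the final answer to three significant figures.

From 1/θ_c = Y·k·S/(K_s + S) − k_d: Y·k·S/(K_s+S) = 0.608 × 6.40 × 5.86 / (29.2 + 5.86) = 0.6504 d⁻¹.
θ_c = 1/(μ − k_d) = 1/(0.6504 − 0.0779) = 1/0.5725 = 1.747 d.

θ_c ≈ 1.75 d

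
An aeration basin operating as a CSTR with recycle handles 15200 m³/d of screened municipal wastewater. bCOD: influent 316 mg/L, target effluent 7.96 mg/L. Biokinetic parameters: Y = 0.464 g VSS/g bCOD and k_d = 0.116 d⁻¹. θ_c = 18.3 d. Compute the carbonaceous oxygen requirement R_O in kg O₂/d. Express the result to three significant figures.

R_O ≈ 3690 kg O₂/d

Y_obs = Y / (1 + k_d θ_c) = 0.464 / (1 + 0.116 × 18.3) = 0.464 / 3.123 = 0.1486.
ΔS = 316 − 7.96 = 308.0 mg/L, so the substrate removal rate is 15200 × 308.0/1000 = 4682 kg bCOD/d.
P_X = Y_obs·Q·(S₀ − S) = 0.1486 × 4682 = 695.7 kg VSS/d.
Carbonaceous O₂ demand = substrate oxidised − cell-mass equivalent = 4682 − 1.42 × 695.7 = 3694 kg O₂/d.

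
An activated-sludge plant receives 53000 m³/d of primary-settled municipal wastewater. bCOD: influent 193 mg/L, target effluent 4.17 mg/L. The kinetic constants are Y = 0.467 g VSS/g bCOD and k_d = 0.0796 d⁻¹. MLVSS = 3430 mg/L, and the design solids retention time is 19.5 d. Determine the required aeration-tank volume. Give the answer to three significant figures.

From the SRT design equation V = Y Q (S₀−S) θ_c / [X (1 + k_d θ_c)] = 0.467 × 53000 × (193 − 4.17) × 19.5 / [3430 × (1 + 0.0796 × 19.5)] = 9.11×10^7 / 8754 = 10411 m³.

V ≈ 10400 m³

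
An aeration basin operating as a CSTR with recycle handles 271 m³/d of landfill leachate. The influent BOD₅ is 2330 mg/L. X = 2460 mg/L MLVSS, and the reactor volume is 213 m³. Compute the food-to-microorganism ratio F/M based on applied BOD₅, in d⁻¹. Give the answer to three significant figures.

Food-to-microorganism ratio F/M = Q S₀ / (V X) = 271 × 2330 / (213.0 × 2460) = 1.205 d⁻¹.

F/M ≈ 1.21 d⁻¹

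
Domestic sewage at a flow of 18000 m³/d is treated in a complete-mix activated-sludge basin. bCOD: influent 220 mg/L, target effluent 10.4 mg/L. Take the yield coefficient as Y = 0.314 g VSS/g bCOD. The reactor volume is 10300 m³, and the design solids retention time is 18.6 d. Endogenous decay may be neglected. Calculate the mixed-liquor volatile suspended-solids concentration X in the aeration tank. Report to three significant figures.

Without decay, X = Y Q (S₀−S) θ_c / V = 0.314 × 18000 × (220 − 10.4) × 18.6 / 10300 = 2139 mg/L.

X ≈ 2140 mg/L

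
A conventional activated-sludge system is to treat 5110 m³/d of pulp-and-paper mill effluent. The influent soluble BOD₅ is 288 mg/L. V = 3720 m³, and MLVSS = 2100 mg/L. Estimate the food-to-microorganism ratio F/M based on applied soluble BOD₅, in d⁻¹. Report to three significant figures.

F/M = Q·S₀ / (V·X) = 5110 × 288 / (3720 × 2100) = 0.1884 g soluble BOD₅·(g VSS·d)⁻¹.

F/M ≈ 0.188 d⁻¹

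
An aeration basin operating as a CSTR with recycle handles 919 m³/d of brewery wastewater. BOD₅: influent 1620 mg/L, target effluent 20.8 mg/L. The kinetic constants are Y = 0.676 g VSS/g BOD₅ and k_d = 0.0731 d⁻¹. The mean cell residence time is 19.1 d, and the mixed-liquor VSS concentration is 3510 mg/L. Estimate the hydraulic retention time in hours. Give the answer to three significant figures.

τ ≈ 58.9 h

Steady-state biomass mass balance: V·X·(1 + k_d·θ_c) = Y·Q·(S₀ − S)·θ_c, so V = 0.676 × 919 × (1620 − 20.8) × 19.1 / [3510 × (1 + 0.0731 × 19.1)] = 1.9×10^7 / 8411 = 2256 m³.
HRT = V/Q = 2256 m³ / 919 m³·d⁻¹ = 2.455 d × 24 = 58.92 h.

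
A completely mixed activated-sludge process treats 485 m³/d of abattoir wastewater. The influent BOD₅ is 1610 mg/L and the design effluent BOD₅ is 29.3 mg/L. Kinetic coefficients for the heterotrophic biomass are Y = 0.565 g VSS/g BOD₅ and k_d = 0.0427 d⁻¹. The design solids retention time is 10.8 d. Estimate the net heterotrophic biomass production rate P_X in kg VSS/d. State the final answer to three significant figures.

The observed yield is Y_obs = Y/(1 + k_d·θ_c) = 0.565 / (1 + 0.0427 × 10.8) = 0.565 / 1.461 = 0.3867 g VSS per g BOD₅ removed.
Mass of BOD₅ removed per day: Q(S₀ − S) = 485 × 1581 g/m³ = 766.6 kg/d.
Biomass produced: P_X = Y_obs·Q·ΔS = 0.3867 × 766.6 ≈ 296.4 kg VSS/d.

P_X ≈ 296 kg VSS/d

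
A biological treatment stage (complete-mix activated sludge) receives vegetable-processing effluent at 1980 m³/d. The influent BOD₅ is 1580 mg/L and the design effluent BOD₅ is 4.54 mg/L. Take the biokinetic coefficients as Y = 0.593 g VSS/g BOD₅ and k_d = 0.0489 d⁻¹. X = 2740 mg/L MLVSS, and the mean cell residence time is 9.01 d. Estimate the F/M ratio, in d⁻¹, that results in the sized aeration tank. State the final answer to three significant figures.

Steady-state biomass mass balance: V·X·(1 + k_d·θ_c) = Y·Q·(S₀ − S)·θ_c, so V = 0.593 × 1980 × (1580 − 4.54) × 9.01 / [2740 × (1 + 0.0489 × 9.01)] = 1.67×10^7 / 3947 = 4222 m³.
F/M = applied load / biomass = Q·S₀/(V·X) = 1980 × 1580 / (4222 × 2740) = 0.2704 d⁻¹.

F/M ≈ 0.270 d⁻¹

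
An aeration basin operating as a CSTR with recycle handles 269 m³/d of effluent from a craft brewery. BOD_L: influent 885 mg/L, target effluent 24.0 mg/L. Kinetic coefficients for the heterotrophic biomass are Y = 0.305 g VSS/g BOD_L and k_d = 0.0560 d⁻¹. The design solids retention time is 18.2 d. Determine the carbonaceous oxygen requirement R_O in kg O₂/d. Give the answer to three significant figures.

R_O ≈ 182 kg O₂/d

Observed yield with endogenous decay: Y_obs = Y / (1 + k_d·θ_c) = 0.305 / (1 + 0.0560 × 18.2) = 0.305 / 2.019 = 0.1510 g VSS/g BOD_L.
Mass of BOD_L removed per day: Q(S₀ − S) = 269 × 861.0 g/m³ = 231.6 kg/d.
Biomass synthesised: P_X = Y_obs × 231.6 = 34.98 kg VSS/d.
R_O = Q·ΔS − 1.42 P_X = 231.6 − 49.68 = 181.9 kg O₂/d.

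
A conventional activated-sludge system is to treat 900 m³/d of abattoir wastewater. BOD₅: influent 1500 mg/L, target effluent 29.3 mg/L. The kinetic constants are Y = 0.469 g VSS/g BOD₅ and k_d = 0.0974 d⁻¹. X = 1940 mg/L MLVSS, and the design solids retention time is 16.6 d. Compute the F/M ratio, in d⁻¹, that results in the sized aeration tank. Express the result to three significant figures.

Rearranging the biomass balance for a CMAS with decay, V = Y·Q·ΔS·θ_c / [X·(1+k_d θ_c)] = 0.469 × 900 × (1500 − 29.3) × 16.6 / [1940 × (1 + 0.0974 × 16.6)] = 1.03×10^7 / 5077 = 2030 m³.
F/M = Q·S₀ / (V·X) = 900 × 1500 / (2030 × 1940) = 0.3428 g BOD₅·(g VSS·d)⁻¹.

F/M ≈ 0.343 d⁻¹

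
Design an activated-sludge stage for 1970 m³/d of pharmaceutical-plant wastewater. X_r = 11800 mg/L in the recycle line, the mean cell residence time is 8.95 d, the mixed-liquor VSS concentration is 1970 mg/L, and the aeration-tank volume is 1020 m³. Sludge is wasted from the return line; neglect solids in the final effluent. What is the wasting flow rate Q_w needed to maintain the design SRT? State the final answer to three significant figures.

θ_c = V·X/(Q_w·X_r) when wasting from the recycle, so Q_w = V·X/(θ_c·X_r) = 1020 × 1970 / (8.95 × 11800) = 19.03 m³/d.

Q_w ≈ 19.0 m³/d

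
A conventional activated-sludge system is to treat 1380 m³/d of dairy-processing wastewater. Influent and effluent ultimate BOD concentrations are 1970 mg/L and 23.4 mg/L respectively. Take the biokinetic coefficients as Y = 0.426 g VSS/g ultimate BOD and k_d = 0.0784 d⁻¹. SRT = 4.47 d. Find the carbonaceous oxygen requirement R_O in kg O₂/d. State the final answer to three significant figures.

Observed yield with endogenous decay: Y_obs = Y / (1 + k_d·θ_c) = 0.426 / (1 + 0.0784 × 4.47) = 0.426 / 1.350 = 0.3155 g VSS/g ultimate BOD.
ΔS = 1970 − 23.4 = 1947 mg/L, so the substrate removal rate is 1380 × 1947/1000 = 2686 kg ultimate BOD/d.
Net sludge production P_X = 0.3155 × 2686 = 847.4 kg VSS/d.
Carbonaceous O₂ demand = substrate oxidised − cell-mass equivalent = 2686 − 1.42 × 847.4 = 1483 kg O₂/d.

R_O ≈ 1480 kg O₂/d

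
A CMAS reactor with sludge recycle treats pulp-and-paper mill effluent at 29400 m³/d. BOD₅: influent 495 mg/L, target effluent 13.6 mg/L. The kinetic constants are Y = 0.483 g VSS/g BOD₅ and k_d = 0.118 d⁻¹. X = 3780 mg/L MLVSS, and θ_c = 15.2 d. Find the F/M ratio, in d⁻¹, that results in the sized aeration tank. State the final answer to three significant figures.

From the SRT design equation V = Y Q (S₀−S) θ_c / [X (1 + k_d θ_c)] = 0.483 × 29400 × (495 − 13.6) × 15.2 / [3780 × (1 + 0.118 × 15.2)] = 1.04×10^8 / 10560 = 9840 m³.
F/M = Q·S₀ / (V·X) = 29400 × 495 / (9840 × 3780) = 0.3913 g BOD₅·(g VSS·d)⁻¹.

F/M ≈ 0.391 d⁻¹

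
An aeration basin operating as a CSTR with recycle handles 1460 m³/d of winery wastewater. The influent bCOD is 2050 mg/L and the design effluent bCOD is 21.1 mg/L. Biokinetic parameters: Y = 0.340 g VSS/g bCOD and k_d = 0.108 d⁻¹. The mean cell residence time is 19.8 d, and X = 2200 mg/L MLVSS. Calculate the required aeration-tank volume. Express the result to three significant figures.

V ≈ 2890 m³

Rearranging the biomass balance for a CMAS with decay, V = Y·Q·ΔS·θ_c / [X·(1+k_d θ_c)] = 0.340 × 1460 × (2050 − 21.1) × 19.8 / [2200 × (1 + 0.108 × 19.8)] = 1.99×10^7 / 6904 = 2888 m³.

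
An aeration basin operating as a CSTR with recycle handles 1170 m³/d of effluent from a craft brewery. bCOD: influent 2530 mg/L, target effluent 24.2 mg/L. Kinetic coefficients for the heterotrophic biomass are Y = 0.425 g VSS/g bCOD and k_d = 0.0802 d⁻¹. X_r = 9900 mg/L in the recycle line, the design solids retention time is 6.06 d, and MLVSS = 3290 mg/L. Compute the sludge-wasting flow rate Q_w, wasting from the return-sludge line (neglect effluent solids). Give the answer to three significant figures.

Q_w ≈ 84.7 m³/d

Rearranging the biomass balance for a CMAS with decay, V = Y·Q·ΔS·θ_c / [X·(1+k_d θ_c)] = 0.425 × 1170 × (2530 − 24.2) × 6.06 / [3290 × (1 + 0.0802 × 6.06)] = 7.55×10^6 / 4889 = 1544 m³.
θ_c = V·X/(Q_w·X_r) when wasting from the recycle, so Q_w = V·X/(θ_c·X_r) = 1544 × 3290 / (6.06 × 9900) = 84.70 m³/d.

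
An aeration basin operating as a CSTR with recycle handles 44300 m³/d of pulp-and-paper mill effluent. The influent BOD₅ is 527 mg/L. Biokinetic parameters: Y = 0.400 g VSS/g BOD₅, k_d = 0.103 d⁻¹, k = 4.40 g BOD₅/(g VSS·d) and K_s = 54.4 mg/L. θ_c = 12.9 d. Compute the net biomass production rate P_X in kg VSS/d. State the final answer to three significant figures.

P_X ≈ 3960 kg VSS/d

Effluent substrate depends only on kinetics and SRT: S = K_s(1 + k_d θ_c) / [θ_c(Yk − k_d) − 1] = 54.4 × (1 + 0.103 × 12.9) / [12.9 × (0.400 × 4.40 − 0.103) − 1] = 126.7 / 20.38 = 6.217 mg/L.
Observed yield with endogenous decay: Y_obs = Y / (1 + k_d·θ_c) = 0.400 / (1 + 0.103 × 12.9) = 0.400 / 2.329 = 0.1718 g VSS/g BOD₅.
Q·(S₀ − S) = 44300 × (527 − 6.22) × 10⁻³ = 23071 kg/d removed.
Biomass produced: P_X = Y_obs·Q·ΔS = 0.1718 × 23071 ≈ 3963 kg VSS/d.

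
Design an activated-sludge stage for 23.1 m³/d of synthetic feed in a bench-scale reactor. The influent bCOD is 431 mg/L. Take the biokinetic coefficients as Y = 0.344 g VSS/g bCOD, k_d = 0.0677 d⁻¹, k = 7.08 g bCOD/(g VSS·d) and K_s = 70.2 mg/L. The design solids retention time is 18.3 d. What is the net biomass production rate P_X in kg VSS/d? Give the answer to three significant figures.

P_X ≈ 1.52 kg VSS/d

Effluent substrate depends only on kinetics and SRT: S = K_s(1 + k_d θ_c) / [θ_c(Yk − k_d) − 1] = 70.2 × (1 + 0.0677 × 18.3) / [18.3 × (0.344 × 7.08 − 0.0677) − 1] = 157.2 / 42.33 = 3.713 mg/L.
Y_obs = Y / (1 + k_d θ_c) = 0.344 / (1 + 0.0677 × 18.3) = 0.344 / 2.239 = 0.1536.
ΔS = 431 − 3.71 = 427.3 mg/L, so the substrate removal rate is 23.1 × 427.3/1000 = 9.870 kg bCOD/d.
Biomass produced: P_X = Y_obs·Q·ΔS = 0.1536 × 9.870 ≈ 1.517 kg VSS/d.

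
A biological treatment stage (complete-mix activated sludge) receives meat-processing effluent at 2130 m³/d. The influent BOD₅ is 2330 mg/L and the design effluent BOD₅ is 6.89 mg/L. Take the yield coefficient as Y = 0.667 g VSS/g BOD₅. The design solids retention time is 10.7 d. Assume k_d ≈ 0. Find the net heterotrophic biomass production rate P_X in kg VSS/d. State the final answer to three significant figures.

With endogenous decay neglected, the observed yield equals the true yield: Y_obs = Y = 0.667 g VSS/g BOD₅.
Substrate removed = Q·(S₀ − S) = 2130 m³/d × (2330 − 6.89) g/m³ = 4.95×10^6 g/d = 4948 kg/d.
So the net sludge growth is P_X = 0.6670 × 4948 = 3300 kg VSS/d.

P_X ≈ 3300 kg VSS/d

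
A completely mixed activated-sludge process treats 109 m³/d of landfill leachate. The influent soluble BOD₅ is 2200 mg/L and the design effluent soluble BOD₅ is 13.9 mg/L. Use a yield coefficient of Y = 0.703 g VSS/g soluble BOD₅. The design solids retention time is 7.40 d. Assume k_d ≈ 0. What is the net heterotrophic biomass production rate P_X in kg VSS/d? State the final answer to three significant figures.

P_X ≈ 168 kg VSS/d

With endogenous decay neglected, the observed yield equals the true yield: Y_obs = Y = 0.703 g VSS/g soluble BOD₅.
Q·(S₀ − S) = 109 × (2200 − 13.9) × 10⁻³ = 238.3 kg/d removed.
P_X = Y_obs · Q(S₀ − S) = 0.7030 × 238.3 = 167.5 kg VSS/d.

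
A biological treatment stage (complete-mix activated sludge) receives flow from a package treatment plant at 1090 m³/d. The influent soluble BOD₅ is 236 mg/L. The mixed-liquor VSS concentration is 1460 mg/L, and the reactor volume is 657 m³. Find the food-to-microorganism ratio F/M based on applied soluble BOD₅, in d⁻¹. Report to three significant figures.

F/M = applied load / biomass = Q·S₀/(V·X) = 1090 × 236 / (657.0 × 1460) = 0.2682 d⁻¹.

F/M ≈ 0.268 d⁻¹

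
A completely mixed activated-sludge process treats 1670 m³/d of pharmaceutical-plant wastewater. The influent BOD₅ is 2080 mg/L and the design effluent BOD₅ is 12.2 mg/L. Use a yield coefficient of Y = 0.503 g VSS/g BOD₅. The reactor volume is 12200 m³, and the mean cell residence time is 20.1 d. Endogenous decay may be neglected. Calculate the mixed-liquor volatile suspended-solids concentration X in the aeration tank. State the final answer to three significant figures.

Without decay, X = Y Q (S₀−S) θ_c / V = 0.503 × 1670 × (2080 − 12.2) × 20.1 / 12200 = 2862 mg/L.

X ≈ 2860 mg/L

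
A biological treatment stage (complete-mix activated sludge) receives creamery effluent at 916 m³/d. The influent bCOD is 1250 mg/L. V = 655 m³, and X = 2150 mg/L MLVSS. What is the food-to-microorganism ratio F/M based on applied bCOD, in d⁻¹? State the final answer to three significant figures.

F/M = Q·S₀ / (V·X) = 916 × 1250 / (655.0 × 2150) = 0.8131 g bCOD·(g VSS·d)⁻¹.

F/M ≈ 0.813 d⁻¹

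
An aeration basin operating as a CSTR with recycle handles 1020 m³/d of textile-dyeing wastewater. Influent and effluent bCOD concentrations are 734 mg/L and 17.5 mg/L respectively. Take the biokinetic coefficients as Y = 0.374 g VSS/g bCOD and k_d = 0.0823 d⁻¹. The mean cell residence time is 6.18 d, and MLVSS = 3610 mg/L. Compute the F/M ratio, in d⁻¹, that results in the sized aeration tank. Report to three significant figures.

From the SRT design equation V = Y Q (S₀−S) θ_c / [X (1 + k_d θ_c)] = 0.374 × 1020 × (734 − 17.5) × 6.18 / [3610 × (1 + 0.0823 × 6.18)] = 1.69×10^6 / 5446 = 310.2 m³.
F/M = applied load / biomass = Q·S₀/(V·X) = 1020 × 734 / (310.2 × 3610) = 0.6686 d⁻¹.

F/M ≈ 0.669 d⁻¹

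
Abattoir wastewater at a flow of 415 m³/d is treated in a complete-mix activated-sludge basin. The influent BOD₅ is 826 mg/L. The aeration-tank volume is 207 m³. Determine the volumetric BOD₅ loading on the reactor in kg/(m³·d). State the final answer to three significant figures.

L_v ≈ 1.66 kg BOD₅/(m³·d)

Volumetric loading L_v = Q·S₀ / V = 415 × 826 g/m³ / 207.0 m³ = 1656 g/(m³·d) = 1.656 kg BOD₅/(m³·d).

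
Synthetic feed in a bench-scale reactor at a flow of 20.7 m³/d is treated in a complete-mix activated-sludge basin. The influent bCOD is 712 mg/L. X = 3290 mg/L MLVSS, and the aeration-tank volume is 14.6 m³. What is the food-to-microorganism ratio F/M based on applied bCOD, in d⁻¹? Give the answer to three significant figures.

Food-to-microorganism ratio F/M = Q S₀ / (V X) = 20.7 × 712 / (14.60 × 3290) = 0.3068 d⁻¹.

F/M ≈ 0.307 d⁻¹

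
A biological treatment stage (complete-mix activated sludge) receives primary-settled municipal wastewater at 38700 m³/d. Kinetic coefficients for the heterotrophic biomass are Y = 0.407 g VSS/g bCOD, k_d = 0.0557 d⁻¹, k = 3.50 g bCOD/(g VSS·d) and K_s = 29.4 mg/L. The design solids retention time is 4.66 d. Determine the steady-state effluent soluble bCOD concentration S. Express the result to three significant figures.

S ≈ 6.88 mg/L

For a completely mixed reactor with recycle the Lawrence–McCarty relation gives S = K_s·(1 + k_d·θ_c) / [θ_c·(Y·k − k_d) − 1] = 29.4 × (1 + 0.0557 × 4.66) / [4.66 × (0.407 × 3.50 − 0.0557) − 1] = 37.03 / 5.379 = 6.885 mg/L.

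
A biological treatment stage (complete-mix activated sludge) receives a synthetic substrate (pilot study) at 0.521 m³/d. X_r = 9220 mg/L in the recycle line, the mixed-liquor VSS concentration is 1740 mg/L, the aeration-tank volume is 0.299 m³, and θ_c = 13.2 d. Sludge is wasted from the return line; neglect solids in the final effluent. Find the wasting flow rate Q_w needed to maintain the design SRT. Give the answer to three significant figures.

Q_w ≈ 0.00427 m³/d

Wasting from the return line (neglecting effluent solids): Q_w = V·X / (θ_c·X_r) = 0.2990 × 1740 / (13.2 × 9220) = 0.004275 m³/d.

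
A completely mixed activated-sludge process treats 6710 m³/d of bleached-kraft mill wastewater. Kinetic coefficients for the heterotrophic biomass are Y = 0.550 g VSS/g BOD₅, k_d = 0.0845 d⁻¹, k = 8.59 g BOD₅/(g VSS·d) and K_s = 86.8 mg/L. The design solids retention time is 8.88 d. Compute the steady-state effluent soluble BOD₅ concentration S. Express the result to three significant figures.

From the Monod/SRT balance for a CMAS, S = K_s·(1+k_d θ_c)/[θ_c·(Y k − k_d) − 1] = 86.8 × (1 + 0.0845 × 8.88) / [8.88 × (0.550 × 8.59 − 0.0845) − 1] = 151.9 / 40.20 = 3.779 mg/L.

S ≈ 3.78 mg/L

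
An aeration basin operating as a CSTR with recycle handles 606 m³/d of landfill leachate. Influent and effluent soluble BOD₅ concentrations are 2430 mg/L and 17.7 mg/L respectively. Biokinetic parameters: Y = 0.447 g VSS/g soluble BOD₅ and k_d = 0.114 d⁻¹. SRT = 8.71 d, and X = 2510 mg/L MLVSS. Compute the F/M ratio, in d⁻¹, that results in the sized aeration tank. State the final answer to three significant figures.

Rearranging the biomass balance for a CMAS with decay, V = Y·Q·ΔS·θ_c / [X·(1+k_d θ_c)] = 0.447 × 606 × (2430 − 17.7) × 8.71 / [2510 × (1 + 0.114 × 8.71)] = 5.69×10^6 / 5002 = 1138 m³.
Food-to-microorganism ratio F/M = Q S₀ / (V X) = 606 × 2430 / (1138 × 2510) = 0.5156 d⁻¹.

F/M ≈ 0.516 d⁻¹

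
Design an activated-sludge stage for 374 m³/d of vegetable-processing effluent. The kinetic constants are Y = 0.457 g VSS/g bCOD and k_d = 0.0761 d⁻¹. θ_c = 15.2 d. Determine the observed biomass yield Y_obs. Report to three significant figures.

Y_obs ≈ 0.212 g VSS/g bCOD

The observed yield is Y_obs = Y/(1 + k_d·θ_c) = 0.457 / (1 + 0.0761 × 15.2) = 0.457 / 2.157 = 0.2119 g VSS per g bCOD removed.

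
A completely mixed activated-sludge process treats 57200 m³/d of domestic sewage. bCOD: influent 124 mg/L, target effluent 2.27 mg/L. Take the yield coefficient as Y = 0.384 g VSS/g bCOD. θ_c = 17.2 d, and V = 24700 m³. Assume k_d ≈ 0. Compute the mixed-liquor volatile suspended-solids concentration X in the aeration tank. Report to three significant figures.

X = Y·Q·ΔS·θ_c / V = 0.384 × 57200 × (124 − 2.27) × 17.2 / 24700 = 1862 mg/L.

X ≈ 1860 mg/L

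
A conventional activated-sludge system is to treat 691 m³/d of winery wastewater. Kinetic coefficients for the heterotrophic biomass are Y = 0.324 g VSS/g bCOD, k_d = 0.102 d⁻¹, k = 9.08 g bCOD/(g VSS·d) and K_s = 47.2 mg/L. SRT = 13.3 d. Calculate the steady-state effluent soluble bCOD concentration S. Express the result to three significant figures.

From the Monod/SRT balance for a CMAS, S = K_s·(1+k_d θ_c)/[θ_c·(Y k − k_d) − 1] = 47.2 × (1 + 0.102 × 13.3) / [13.3 × (0.324 × 9.08 − 0.102) − 1] = 111.2 / 36.77 = 3.025 mg/L.

S ≈ 3.02 mg/L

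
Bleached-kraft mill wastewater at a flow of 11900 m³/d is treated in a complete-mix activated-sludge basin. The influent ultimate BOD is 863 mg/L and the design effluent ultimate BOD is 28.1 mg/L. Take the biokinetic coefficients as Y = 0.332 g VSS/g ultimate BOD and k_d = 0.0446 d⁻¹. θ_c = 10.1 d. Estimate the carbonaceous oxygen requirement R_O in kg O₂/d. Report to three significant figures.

R_O ≈ 6710 kg O₂/d

The observed yield is Y_obs = Y/(1 + k_d·θ_c) = 0.332 / (1 + 0.0446 × 10.1) = 0.332 / 1.450 = 0.2289 g VSS per g ultimate BOD removed.
Substrate removed = Q·(S₀ − S) = 11900 m³/d × (863 − 28.1) g/m³ = 9.94×10^6 g/d = 9935 kg/d.
Biomass synthesised: P_X = Y_obs × 9935 = 2274 kg VSS/d.
R_O = Q·ΔS − 1.42 P_X = 9935 − 3229 = 6706 kg O₂/d.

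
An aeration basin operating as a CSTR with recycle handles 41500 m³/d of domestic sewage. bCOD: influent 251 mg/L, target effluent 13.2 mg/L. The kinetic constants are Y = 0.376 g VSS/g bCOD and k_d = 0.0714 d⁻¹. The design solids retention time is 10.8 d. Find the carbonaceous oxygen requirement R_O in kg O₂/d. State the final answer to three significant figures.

Correct the yield for decay: Y_obs = Y/(1 + k_d θ_c) = 0.376 / (1 + 0.0714 × 10.8) = 0.376 / 1.771 = 0.2123.
ΔS = 251 − 13.2 = 237.8 mg/L, so the substrate removal rate is 41500 × 237.8/1000 = 9869 kg bCOD/d.
Net sludge production P_X = 0.2123 × 9869 = 2095 kg VSS/d.
Carbonaceous O₂ demand = substrate oxidised − cell-mass equivalent = 9869 − 1.42 × 2095 = 6894 kg O₂/d.

R_O ≈ 6890 kg O₂/d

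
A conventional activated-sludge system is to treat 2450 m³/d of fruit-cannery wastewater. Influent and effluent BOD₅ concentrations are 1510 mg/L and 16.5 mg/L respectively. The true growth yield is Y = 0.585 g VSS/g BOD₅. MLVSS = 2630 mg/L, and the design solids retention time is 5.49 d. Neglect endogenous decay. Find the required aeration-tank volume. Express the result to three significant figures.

V ≈ 4470 m³

V·X = Y·Q·ΔS·θ_c gives V = 0.585 × 2450 × (1510 − 16.5) × 5.49 / 2630 = 4468 m³.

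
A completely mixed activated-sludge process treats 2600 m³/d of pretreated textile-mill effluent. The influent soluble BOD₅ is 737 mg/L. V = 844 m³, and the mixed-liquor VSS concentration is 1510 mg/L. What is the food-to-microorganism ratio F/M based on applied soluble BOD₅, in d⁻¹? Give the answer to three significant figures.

F/M ≈ 1.50 d⁻¹

Food-to-microorganism ratio F/M = Q S₀ / (V X) = 2600 × 737 / (844.0 × 1510) = 1.504 d⁻¹.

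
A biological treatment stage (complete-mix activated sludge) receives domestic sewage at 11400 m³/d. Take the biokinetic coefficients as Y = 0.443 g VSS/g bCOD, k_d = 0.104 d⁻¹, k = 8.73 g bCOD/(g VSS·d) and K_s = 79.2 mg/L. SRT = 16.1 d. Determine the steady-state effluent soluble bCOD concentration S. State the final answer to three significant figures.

S ≈ 3.55 mg/L

From the Monod/SRT balance for a CMAS, S = K_s·(1+k_d θ_c)/[θ_c·(Y k − k_d) − 1] = 79.2 × (1 + 0.104 × 16.1) / [16.1 × (0.443 × 8.73 − 0.104) − 1] = 211.8 / 59.59 = 3.554 mg/L.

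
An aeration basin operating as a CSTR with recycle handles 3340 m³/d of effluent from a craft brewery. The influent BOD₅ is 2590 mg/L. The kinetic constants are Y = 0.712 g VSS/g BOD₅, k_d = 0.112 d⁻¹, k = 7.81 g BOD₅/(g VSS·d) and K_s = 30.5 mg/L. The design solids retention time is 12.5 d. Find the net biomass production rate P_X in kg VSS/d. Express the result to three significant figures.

From the Monod/SRT balance for a CMAS, S = K_s·(1+k_d θ_c)/[θ_c·(Y k − k_d) − 1] = 30.5 × (1 + 0.112 × 12.5) / [12.5 × (0.712 × 7.81 − 0.112) − 1] = 73.20 / 67.11 = 1.091 mg/L.
The observed yield is Y_obs = Y/(1 + k_d·θ_c) = 0.712 / (1 + 0.112 × 12.5) = 0.712 / 2.400 = 0.2967 g VSS per g BOD₅ removed.
ΔS = 2590 − 1.09 = 2589 mg/L, so the substrate removal rate is 3340 × 2589/1000 = 8647 kg BOD₅/d.
Biomass produced: P_X = Y_obs·Q·ΔS = 0.2967 × 8647 ≈ 2565 kg VSS/d.

P_X ≈ 2570 kg VSS/d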